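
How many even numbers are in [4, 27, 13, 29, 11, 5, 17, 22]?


Check each element:
  4 is even
  27 is odd
  13 is odd
  29 is odd
  11 is odd
  5 is odd
  17 is odd
  22 is even
Evens: [4, 22]
Count of evens = 2
Final answer: 2


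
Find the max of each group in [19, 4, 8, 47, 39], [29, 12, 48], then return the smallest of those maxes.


Find max of each group:
  Group 1: [19, 4, 8, 47, 39] -> max = 47
  Group 2: [29, 12, 48] -> max = 48
Maxes: [47, 48]
Minimum of maxes = 47
Final answer: 47


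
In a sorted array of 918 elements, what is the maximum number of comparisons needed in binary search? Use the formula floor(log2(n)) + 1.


Binary search halves the search space each step.
Maximum comparisons = floor(log2(918)) + 1
log2(918) = 9.8424
floor(log2(918)) = 9, so 9 + 1 = 10
Final answer: 10


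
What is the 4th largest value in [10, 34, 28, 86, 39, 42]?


Sort descending: [86, 42, 39, 34, 28, 10]
The 4th element (1-indexed) is at index 3.
Value = 34
Final answer: 34


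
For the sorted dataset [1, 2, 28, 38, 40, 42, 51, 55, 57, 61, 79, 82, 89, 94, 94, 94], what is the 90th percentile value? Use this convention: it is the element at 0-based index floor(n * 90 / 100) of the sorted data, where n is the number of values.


The dataset has n = 16 elements.
Index = floor(16 * 90 / 100) = floor(1440 / 100) = floor(14.4) = 14
Counting from index 0 in the sorted data, the element at index 14 is 94.
Final answer: 94


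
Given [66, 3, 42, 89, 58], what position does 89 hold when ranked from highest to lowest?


Sort descending: [89, 66, 58, 42, 3]
Find 89 in the sorted list.
89 is at position 1.
Final answer: 1


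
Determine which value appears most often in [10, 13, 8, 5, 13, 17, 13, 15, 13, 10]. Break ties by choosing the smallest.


Count the frequency of each value:
  5 appears 1 time(s)
  8 appears 1 time(s)
  10 appears 2 time(s)
  13 appears 4 time(s)
  15 appears 1 time(s)
  17 appears 1 time(s)
Maximum frequency is 4.
Only 13 reaches that frequency, so it is the mode.
Final answer: 13


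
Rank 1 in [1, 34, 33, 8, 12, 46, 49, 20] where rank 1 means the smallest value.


Sort ascending: [1, 8, 12, 20, 33, 34, 46, 49]
Find 1 in the sorted list.
1 is at position 1 (1-indexed).
Final answer: 1


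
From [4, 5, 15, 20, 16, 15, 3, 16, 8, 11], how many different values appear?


List all unique values:
Distinct values: [3, 4, 5, 8, 11, 15, 16, 20]
Count = 8
Final answer: 8


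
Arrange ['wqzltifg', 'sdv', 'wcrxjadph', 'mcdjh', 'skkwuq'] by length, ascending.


Compute lengths:
  'wqzltifg' has length 8
  'sdv' has length 3
  'wcrxjadph' has length 9
  'mcdjh' has length 5
  'skkwuq' has length 6
Lengths in increasing order: 3 < 5 < 6 < 8 < 9
Listing the words in that order gives the answer.
Final answer: ['sdv', 'mcdjh', 'skkwuq', 'wqzltifg', 'wcrxjadph']


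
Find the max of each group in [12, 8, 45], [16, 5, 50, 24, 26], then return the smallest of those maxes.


Find max of each group:
  Group 1: [12, 8, 45] -> max = 45
  Group 2: [16, 5, 50, 24, 26] -> max = 50
Maxes: [45, 50]
Minimum of maxes = 45
Final answer: 45


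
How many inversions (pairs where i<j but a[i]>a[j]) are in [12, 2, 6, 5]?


For each element, count the later elements that are smaller than it:
  12 (index 0): smaller elements after it = [2, 6, 5] -> 3
  2 (index 1): smaller elements after it = [] -> 0
  6 (index 2): smaller elements after it = [5] -> 1
Total inversions = 3 + 0 + 1 = 4
Final answer: 4


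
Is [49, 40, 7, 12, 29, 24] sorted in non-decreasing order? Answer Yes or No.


Check consecutive pairs:
  49 <= 40? False
  40 <= 7? False
  7 <= 12? True
  12 <= 29? True
  29 <= 24? False
3 consecutive pair(s) are out of order, so the list is not sorted.
Final answer: No


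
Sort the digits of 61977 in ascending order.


The number 61977 has digits: 6, 1, 9, 7, 7
Sorted: 1, 6, 7, 7, 9
Joining the sorted digits gives the result.
Final answer: 16779


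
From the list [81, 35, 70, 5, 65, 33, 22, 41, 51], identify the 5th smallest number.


Sort ascending: [5, 22, 33, 35, 41, 51, 65, 70, 81]
The 5th element (1-indexed) is at index 4.
Value = 41
Final answer: 41


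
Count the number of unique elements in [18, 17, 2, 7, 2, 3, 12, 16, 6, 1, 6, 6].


List all unique values:
Distinct values: [1, 2, 3, 6, 7, 12, 16, 17, 18]
Count = 9
Final answer: 9


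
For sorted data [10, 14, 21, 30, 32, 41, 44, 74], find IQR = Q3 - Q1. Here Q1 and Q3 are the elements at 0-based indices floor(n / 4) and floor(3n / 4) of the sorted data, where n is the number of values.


The data has n = 8 elements.
Q1 index = floor(8 / 4) = floor(2) = 2; Q3 index = floor(3 * 8 / 4) = floor(6) = 6
Q1 = element at index 2 = 21
Q3 = element at index 6 = 44
IQR = 44 - 21 = 23
Final answer: 23


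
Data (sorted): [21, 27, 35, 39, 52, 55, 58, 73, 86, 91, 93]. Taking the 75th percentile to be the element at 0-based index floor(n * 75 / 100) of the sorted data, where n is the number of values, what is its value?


The dataset has n = 11 elements.
Index = floor(11 * 75 / 100) = floor(825 / 100) = floor(8.25) = 8
Counting from index 0 in the sorted data, the element at index 8 is 86.
Final answer: 86


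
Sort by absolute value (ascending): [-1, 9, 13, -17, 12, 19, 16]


Compute absolute values:
  |-1| = 1
  |9| = 9
  |13| = 13
  |-17| = 17
  |12| = 12
  |19| = 19
  |16| = 16
Absolute values in increasing order: 1 < 9 < 12 < 13 < 16 < 17 < 19
Listing the original numbers in that order gives the answer.
Final answer: [-1, 9, 12, 13, 16, -17, 19]


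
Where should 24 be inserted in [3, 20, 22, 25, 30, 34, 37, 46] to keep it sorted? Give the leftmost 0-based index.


List is sorted: [3, 20, 22, 25, 30, 34, 37, 46]
We need the leftmost position where 24 can be inserted, i.e. the first index whose element is >= 24 (or the end of the list if none is).
Binary search with low=0, high=8 (0-based indices):
  low=0, high=8, mid=4: a[4]=30 >= 24, so high = 4
  low=0, high=4, mid=2: a[2]=22 < 24, so low = 3
  low=3, high=4, mid=3: a[3]=25 >= 24, so high = 3
Now low = high = 3, so the insertion index is 3.
Final answer: 3


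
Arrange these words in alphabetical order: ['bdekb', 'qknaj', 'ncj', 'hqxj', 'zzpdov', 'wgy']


Compare strings character by character (the first differing letter decides):
  'bdekb' < 'hqxj' since 'b' < 'h' at position 1
  'hqxj' < 'ncj' since 'h' < 'n' at position 1
  'ncj' < 'qknaj' since 'n' < 'q' at position 1
  'qknaj' < 'wgy' since 'q' < 'w' at position 1
  'wgy' < 'zzpdov' since 'w' < 'z' at position 1
Chaining these comparisons gives the alphabetical order.
Final answer: ['bdekb', 'hqxj', 'ncj', 'qknaj', 'wgy', 'zzpdov']


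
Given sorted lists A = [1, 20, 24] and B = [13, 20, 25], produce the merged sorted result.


List A: [1, 20, 24]
List B: [13, 20, 25]
Repeatedly compare the front elements and take the smaller:
  1 vs 13 -> take 1
  20 vs 13 -> take 13
  20 vs 20 -> take 20
  24 vs 20 -> take 20
  24 vs 25 -> take 24
  A is exhausted; append the rest of B: [25]
Final answer: [1, 13, 20, 20, 24, 25]


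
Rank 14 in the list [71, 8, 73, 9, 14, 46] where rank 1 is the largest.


Sort descending: [73, 71, 46, 14, 9, 8]
Find 14 in the sorted list.
14 is at position 4.
Final answer: 4


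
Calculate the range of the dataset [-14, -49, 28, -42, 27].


Maximum value: 28
Minimum value: -49
Range = 28 - (-49) = 77
Final answer: 77


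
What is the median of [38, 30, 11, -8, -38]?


First, sort the list: [-38, -8, 11, 30, 38]
The list has 5 elements (odd count).
The middle index is 2 (0-based), and the element there is 11.
Final answer: 11


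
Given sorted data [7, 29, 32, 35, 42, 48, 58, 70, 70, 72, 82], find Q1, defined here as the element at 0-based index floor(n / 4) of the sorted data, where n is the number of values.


The list has n = 11 elements.
Q1 index = floor(11 / 4) = floor(2.75) = 2
Counting from index 0 in the sorted data, the element at index 2 is 32.
Final answer: 32


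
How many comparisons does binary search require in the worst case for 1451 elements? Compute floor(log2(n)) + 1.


Binary search halves the search space each step.
Maximum comparisons = floor(log2(1451)) + 1
log2(1451) = 10.5028
floor(log2(1451)) = 10, so 10 + 1 = 11
Final answer: 11


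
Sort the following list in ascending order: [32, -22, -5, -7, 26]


Original list: [32, -22, -5, -7, 26]
Repeatedly take the smallest remaining element:
  Remaining [32, -22, -5, -7, 26] -> smallest is -22
  Remaining [32, -5, -7, 26] -> smallest is -7
  Remaining [32, -5, 26] -> smallest is -5
  Remaining [32, 26] -> smallest is 26
  Remaining [32] -> smallest is 32
Collecting the picks in order gives the sorted list.
Final answer: [-22, -7, -5, 26, 32]


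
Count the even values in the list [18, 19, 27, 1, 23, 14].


Check each element:
  18 is even
  19 is odd
  27 is odd
  1 is odd
  23 is odd
  14 is even
Evens: [18, 14]
Count of evens = 2
Final answer: 2


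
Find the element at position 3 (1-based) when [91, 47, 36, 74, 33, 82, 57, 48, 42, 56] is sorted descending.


Sort descending: [91, 82, 74, 57, 56, 48, 47, 42, 36, 33]
The 3rd element (1-indexed) is at index 2.
Value = 74
Final answer: 74


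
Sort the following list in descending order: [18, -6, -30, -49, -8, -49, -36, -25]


Original list: [18, -6, -30, -49, -8, -49, -36, -25]
Repeatedly take the largest remaining element:
  Remaining [18, -6, -30, -49, -8, -49, -36, -25] -> largest is 18
  Remaining [-6, -30, -49, -8, -49, -36, -25] -> largest is -6
  Remaining [-30, -49, -8, -49, -36, -25] -> largest is -8
  Remaining [-30, -49, -49, -36, -25] -> largest is -25
  Remaining [-30, -49, -49, -36] -> largest is -30
  Remaining [-49, -49, -36] -> largest is -36
  Remaining [-49, -49] -> largest is -49
  Remaining [-49] -> largest is -49
Collecting the picks in order gives the descending list.
Final answer: [18, -6, -8, -25, -30, -36, -49, -49]


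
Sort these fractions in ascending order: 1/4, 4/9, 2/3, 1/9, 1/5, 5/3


Convert to decimal for comparison:
  1/4 = 0.25
  4/9 = 0.4444
  2/3 = 0.6667
  1/9 = 0.1111
  1/5 = 0.2
  5/3 = 1.6667
Decimals in increasing order: 0.1111 < 0.2 < 0.25 < 0.4444 < 0.6667 < 1.6667
Writing each back as its fraction gives the sorted order.
Final answer: 1/9, 1/5, 1/4, 4/9, 2/3, 5/3


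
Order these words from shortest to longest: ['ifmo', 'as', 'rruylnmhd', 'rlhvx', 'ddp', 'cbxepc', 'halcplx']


Compute lengths:
  'ifmo' has length 4
  'as' has length 2
  'rruylnmhd' has length 9
  'rlhvx' has length 5
  'ddp' has length 3
  'cbxepc' has length 6
  'halcplx' has length 7
Lengths in increasing order: 2 < 3 < 4 < 5 < 6 < 7 < 9
Listing the words in that order gives the answer.
Final answer: ['as', 'ddp', 'ifmo', 'rlhvx', 'cbxepc', 'halcplx', 'rruylnmhd']


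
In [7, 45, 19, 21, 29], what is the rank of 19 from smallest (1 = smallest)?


Sort ascending: [7, 19, 21, 29, 45]
Find 19 in the sorted list.
19 is at position 2 (1-indexed).
Final answer: 2


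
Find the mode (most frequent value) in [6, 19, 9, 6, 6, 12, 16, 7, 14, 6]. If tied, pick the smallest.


Count the frequency of each value:
  6 appears 4 time(s)
  7 appears 1 time(s)
  9 appears 1 time(s)
  12 appears 1 time(s)
  14 appears 1 time(s)
  16 appears 1 time(s)
  19 appears 1 time(s)
Maximum frequency is 4.
Only 6 reaches that frequency, so it is the mode.
Final answer: 6


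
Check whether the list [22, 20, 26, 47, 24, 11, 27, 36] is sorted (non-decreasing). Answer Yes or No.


Check consecutive pairs:
  22 <= 20? False
  20 <= 26? True
  26 <= 47? True
  47 <= 24? False
  24 <= 11? False
  11 <= 27? True
  27 <= 36? True
3 consecutive pair(s) are out of order, so the list is not sorted.
Final answer: No


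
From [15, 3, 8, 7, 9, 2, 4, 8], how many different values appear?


List all unique values:
Distinct values: [2, 3, 4, 7, 8, 9, 15]
Count = 7
Final answer: 7


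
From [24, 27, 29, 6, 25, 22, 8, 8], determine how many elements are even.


Check each element:
  24 is even
  27 is odd
  29 is odd
  6 is even
  25 is odd
  22 is even
  8 is even
  8 is even
Evens: [24, 6, 22, 8, 8]
Count of evens = 5
Final answer: 5


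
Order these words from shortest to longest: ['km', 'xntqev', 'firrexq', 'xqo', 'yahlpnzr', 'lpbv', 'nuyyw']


Compute lengths:
  'km' has length 2
  'xntqev' has length 6
  'firrexq' has length 7
  'xqo' has length 3
  'yahlpnzr' has length 8
  'lpbv' has length 4
  'nuyyw' has length 5
Lengths in increasing order: 2 < 3 < 4 < 5 < 6 < 7 < 8
Listing the words in that order gives the answer.
Final answer: ['km', 'xqo', 'lpbv', 'nuyyw', 'xntqev', 'firrexq', 'yahlpnzr']


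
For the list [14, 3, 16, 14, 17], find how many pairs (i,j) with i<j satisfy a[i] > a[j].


For each element, count the later elements that are smaller than it:
  14 (index 0): smaller elements after it = [3] -> 1
  3 (index 1): smaller elements after it = [] -> 0
  16 (index 2): smaller elements after it = [14] -> 1
  14 (index 3): smaller elements after it = [] -> 0
Total inversions = 1 + 0 + 1 + 0 = 2
Final answer: 2


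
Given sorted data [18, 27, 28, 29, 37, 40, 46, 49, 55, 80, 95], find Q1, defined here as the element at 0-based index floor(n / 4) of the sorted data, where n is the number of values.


The list has n = 11 elements.
Q1 index = floor(11 / 4) = floor(2.75) = 2
Counting from index 0 in the sorted data, the element at index 2 is 28.
Final answer: 28


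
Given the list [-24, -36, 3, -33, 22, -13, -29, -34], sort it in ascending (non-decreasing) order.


Original list: [-24, -36, 3, -33, 22, -13, -29, -34]
Repeatedly take the smallest remaining element:
  Remaining [-24, -36, 3, -33, 22, -13, -29, -34] -> smallest is -36
  Remaining [-24, 3, -33, 22, -13, -29, -34] -> smallest is -34
  Remaining [-24, 3, -33, 22, -13, -29] -> smallest is -33
  Remaining [-24, 3, 22, -13, -29] -> smallest is -29
  Remaining [-24, 3, 22, -13] -> smallest is -24
  Remaining [3, 22, -13] -> smallest is -13
  Remaining [3, 22] -> smallest is 3
  Remaining [22] -> smallest is 22
Collecting the picks in order gives the sorted list.
Final answer: [-36, -34, -33, -29, -24, -13, 3, 22]


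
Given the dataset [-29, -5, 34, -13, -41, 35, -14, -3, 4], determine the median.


First, sort the list: [-41, -29, -14, -13, -5, -3, 4, 34, 35]
The list has 9 elements (odd count).
The middle index is 4 (0-based), and the element there is -5.
Final answer: -5


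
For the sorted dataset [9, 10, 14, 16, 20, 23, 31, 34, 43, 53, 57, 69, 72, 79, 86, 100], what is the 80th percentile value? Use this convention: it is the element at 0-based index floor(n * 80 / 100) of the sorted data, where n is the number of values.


The dataset has n = 16 elements.
Index = floor(16 * 80 / 100) = floor(1280 / 100) = floor(12.8) = 12
Counting from index 0 in the sorted data, the element at index 12 is 72.
Final answer: 72


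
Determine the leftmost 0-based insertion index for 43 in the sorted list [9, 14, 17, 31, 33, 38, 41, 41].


List is sorted: [9, 14, 17, 31, 33, 38, 41, 41]
We need the leftmost position where 43 can be inserted, i.e. the first index whose element is >= 43 (or the end of the list if none is).
Binary search with low=0, high=8 (0-based indices):
  low=0, high=8, mid=4: a[4]=33 < 43, so low = 5
  low=5, high=8, mid=6: a[6]=41 < 43, so low = 7
  low=7, high=8, mid=7: a[7]=41 < 43, so low = 8
Now low = high = 8, so the insertion index is 8.
Final answer: 8


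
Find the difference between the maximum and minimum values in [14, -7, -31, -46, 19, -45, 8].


Maximum value: 19
Minimum value: -46
Range = 19 - (-46) = 65
Final answer: 65


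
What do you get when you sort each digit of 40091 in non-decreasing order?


The number 40091 has digits: 4, 0, 0, 9, 1
Sorted: 0, 0, 1, 4, 9
Joining the sorted digits gives the result.
Final answer: 00149


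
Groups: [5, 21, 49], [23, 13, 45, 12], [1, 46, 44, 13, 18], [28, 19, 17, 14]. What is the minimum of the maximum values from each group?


Find max of each group:
  Group 1: [5, 21, 49] -> max = 49
  Group 2: [23, 13, 45, 12] -> max = 45
  Group 3: [1, 46, 44, 13, 18] -> max = 46
  Group 4: [28, 19, 17, 14] -> max = 28
Maxes: [49, 45, 46, 28]
Minimum of maxes = 28
Final answer: 28


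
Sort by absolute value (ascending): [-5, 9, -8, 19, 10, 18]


Compute absolute values:
  |-5| = 5
  |9| = 9
  |-8| = 8
  |19| = 19
  |10| = 10
  |18| = 18
Absolute values in increasing order: 5 < 8 < 9 < 10 < 18 < 19
Listing the original numbers in that order gives the answer.
Final answer: [-5, -8, 9, 10, 18, 19]


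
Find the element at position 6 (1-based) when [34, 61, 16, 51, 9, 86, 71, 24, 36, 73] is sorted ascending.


Sort ascending: [9, 16, 24, 34, 36, 51, 61, 71, 73, 86]
The 6th element (1-indexed) is at index 5.
Value = 51
Final answer: 51


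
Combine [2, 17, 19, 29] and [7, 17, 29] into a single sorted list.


List A: [2, 17, 19, 29]
List B: [7, 17, 29]
Repeatedly compare the front elements and take the smaller:
  2 vs 7 -> take 2
  17 vs 7 -> take 7
  17 vs 17 -> take 17
  19 vs 17 -> take 17
  19 vs 29 -> take 19
  29 vs 29 -> take 29
  A is exhausted; append the rest of B: [29]
Final answer: [2, 7, 17, 17, 19, 29, 29]


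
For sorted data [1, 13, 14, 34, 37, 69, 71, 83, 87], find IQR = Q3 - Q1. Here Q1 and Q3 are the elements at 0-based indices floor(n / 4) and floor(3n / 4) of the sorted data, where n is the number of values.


The data has n = 9 elements.
Q1 index = floor(9 / 4) = floor(2.25) = 2; Q3 index = floor(3 * 9 / 4) = floor(6.75) = 6
Q1 = element at index 2 = 14
Q3 = element at index 6 = 71
IQR = 71 - 14 = 57
Final answer: 57


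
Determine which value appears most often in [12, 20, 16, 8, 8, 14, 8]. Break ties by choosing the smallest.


Count the frequency of each value:
  8 appears 3 time(s)
  12 appears 1 time(s)
  14 appears 1 time(s)
  16 appears 1 time(s)
  20 appears 1 time(s)
Maximum frequency is 3.
Only 8 reaches that frequency, so it is the mode.
Final answer: 8


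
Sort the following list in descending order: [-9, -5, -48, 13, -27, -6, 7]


Original list: [-9, -5, -48, 13, -27, -6, 7]
Repeatedly take the largest remaining element:
  Remaining [-9, -5, -48, 13, -27, -6, 7] -> largest is 13
  Remaining [-9, -5, -48, -27, -6, 7] -> largest is 7
  Remaining [-9, -5, -48, -27, -6] -> largest is -5
  Remaining [-9, -48, -27, -6] -> largest is -6
  Remaining [-9, -48, -27] -> largest is -9
  Remaining [-48, -27] -> largest is -27
  Remaining [-48] -> largest is -48
Collecting the picks in order gives the descending list.
Final answer: [13, 7, -5, -6, -9, -27, -48]


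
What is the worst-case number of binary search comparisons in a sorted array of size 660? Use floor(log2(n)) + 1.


Binary search halves the search space each step.
Maximum comparisons = floor(log2(660)) + 1
log2(660) = 9.3663
floor(log2(660)) = 9, so 9 + 1 = 10
Final answer: 10


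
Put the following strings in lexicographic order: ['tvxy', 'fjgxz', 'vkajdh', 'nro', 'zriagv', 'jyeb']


Compare strings character by character (the first differing letter decides):
  'fjgxz' < 'jyeb' since 'f' < 'j' at position 1
  'jyeb' < 'nro' since 'j' < 'n' at position 1
  'nro' < 'tvxy' since 'n' < 't' at position 1
  'tvxy' < 'vkajdh' since 't' < 'v' at position 1
  'vkajdh' < 'zriagv' since 'v' < 'z' at position 1
Chaining these comparisons gives the alphabetical order.
Final answer: ['fjgxz', 'jyeb', 'nro', 'tvxy', 'vkajdh', 'zriagv']


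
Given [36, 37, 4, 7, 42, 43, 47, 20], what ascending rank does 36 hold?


Sort ascending: [4, 7, 20, 36, 37, 42, 43, 47]
Find 36 in the sorted list.
36 is at position 4 (1-indexed).
Final answer: 4


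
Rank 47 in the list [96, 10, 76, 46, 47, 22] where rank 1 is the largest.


Sort descending: [96, 76, 47, 46, 22, 10]
Find 47 in the sorted list.
47 is at position 3.
Final answer: 3


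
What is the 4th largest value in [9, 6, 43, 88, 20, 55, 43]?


Sort descending: [88, 55, 43, 43, 20, 9, 6]
The 4th element (1-indexed) is at index 3.
Value = 43
Final answer: 43


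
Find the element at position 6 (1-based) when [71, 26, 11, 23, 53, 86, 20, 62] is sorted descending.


Sort descending: [86, 71, 62, 53, 26, 23, 20, 11]
The 6th element (1-indexed) is at index 5.
Value = 23
Final answer: 23


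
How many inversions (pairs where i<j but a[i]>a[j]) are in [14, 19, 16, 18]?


For each element, count the later elements that are smaller than it:
  14 (index 0): smaller elements after it = [] -> 0
  19 (index 1): smaller elements after it = [16, 18] -> 2
  16 (index 2): smaller elements after it = [] -> 0
Total inversions = 0 + 2 + 0 = 2
Final answer: 2


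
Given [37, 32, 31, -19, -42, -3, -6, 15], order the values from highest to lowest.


Original list: [37, 32, 31, -19, -42, -3, -6, 15]
Repeatedly take the largest remaining element:
  Remaining [37, 32, 31, -19, -42, -3, -6, 15] -> largest is 37
  Remaining [32, 31, -19, -42, -3, -6, 15] -> largest is 32
  Remaining [31, -19, -42, -3, -6, 15] -> largest is 31
  Remaining [-19, -42, -3, -6, 15] -> largest is 15
  Remaining [-19, -42, -3, -6] -> largest is -3
  Remaining [-19, -42, -6] -> largest is -6
  Remaining [-19, -42] -> largest is -19
  Remaining [-42] -> largest is -42
Collecting the picks in order gives the descending list.
Final answer: [37, 32, 31, 15, -3, -6, -19, -42]


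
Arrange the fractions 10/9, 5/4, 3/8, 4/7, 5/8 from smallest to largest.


Convert to decimal for comparison:
  10/9 = 1.1111
  5/4 = 1.25
  3/8 = 0.375
  4/7 = 0.5714
  5/8 = 0.625
Decimals in increasing order: 0.375 < 0.5714 < 0.625 < 1.1111 < 1.25
Writing each back as its fraction gives the sorted order.
Final answer: 3/8, 4/7, 5/8, 10/9, 5/4


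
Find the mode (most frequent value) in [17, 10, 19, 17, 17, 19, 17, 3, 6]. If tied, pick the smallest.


Count the frequency of each value:
  3 appears 1 time(s)
  6 appears 1 time(s)
  10 appears 1 time(s)
  17 appears 4 time(s)
  19 appears 2 time(s)
Maximum frequency is 4.
Only 17 reaches that frequency, so it is the mode.
Final answer: 17


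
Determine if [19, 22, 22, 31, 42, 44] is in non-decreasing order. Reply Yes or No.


Check consecutive pairs:
  19 <= 22? True
  22 <= 22? True
  22 <= 31? True
  31 <= 42? True
  42 <= 44? True
Every consecutive pair is in order, so the list is non-decreasing.
Final answer: Yes


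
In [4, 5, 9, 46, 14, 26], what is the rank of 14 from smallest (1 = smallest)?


Sort ascending: [4, 5, 9, 14, 26, 46]
Find 14 in the sorted list.
14 is at position 4 (1-indexed).
Final answer: 4


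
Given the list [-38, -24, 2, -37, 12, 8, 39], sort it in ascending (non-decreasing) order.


Original list: [-38, -24, 2, -37, 12, 8, 39]
Repeatedly take the smallest remaining element:
  Remaining [-38, -24, 2, -37, 12, 8, 39] -> smallest is -38
  Remaining [-24, 2, -37, 12, 8, 39] -> smallest is -37
  Remaining [-24, 2, 12, 8, 39] -> smallest is -24
  Remaining [2, 12, 8, 39] -> smallest is 2
  Remaining [12, 8, 39] -> smallest is 8
  Remaining [12, 39] -> smallest is 12
  Remaining [39] -> smallest is 39
Collecting the picks in order gives the sorted list.
Final answer: [-38, -37, -24, 2, 8, 12, 39]


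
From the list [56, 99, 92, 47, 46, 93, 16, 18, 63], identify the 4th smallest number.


Sort ascending: [16, 18, 46, 47, 56, 63, 92, 93, 99]
The 4th element (1-indexed) is at index 3.
Value = 47
Final answer: 47


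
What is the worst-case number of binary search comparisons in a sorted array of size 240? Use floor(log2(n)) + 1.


Binary search halves the search space each step.
Maximum comparisons = floor(log2(240)) + 1
log2(240) = 7.9069
floor(log2(240)) = 7, so 7 + 1 = 8
Final answer: 8


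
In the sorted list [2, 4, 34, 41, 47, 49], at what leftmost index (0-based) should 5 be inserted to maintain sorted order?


List is sorted: [2, 4, 34, 41, 47, 49]
We need the leftmost position where 5 can be inserted, i.e. the first index whose element is >= 5 (or the end of the list if none is).
Binary search with low=0, high=6 (0-based indices):
  low=0, high=6, mid=3: a[3]=41 >= 5, so high = 3
  low=0, high=3, mid=1: a[1]=4 < 5, so low = 2
  low=2, high=3, mid=2: a[2]=34 >= 5, so high = 2
Now low = high = 2, so the insertion index is 2.
Final answer: 2


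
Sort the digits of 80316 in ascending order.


The number 80316 has digits: 8, 0, 3, 1, 6
Sorted: 0, 1, 3, 6, 8
Joining the sorted digits gives the result.
Final answer: 01368


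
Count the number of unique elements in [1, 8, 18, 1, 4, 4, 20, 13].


List all unique values:
Distinct values: [1, 4, 8, 13, 18, 20]
Count = 6
Final answer: 6


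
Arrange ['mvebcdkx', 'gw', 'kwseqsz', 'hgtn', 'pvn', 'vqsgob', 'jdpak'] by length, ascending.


Compute lengths:
  'mvebcdkx' has length 8
  'gw' has length 2
  'kwseqsz' has length 7
  'hgtn' has length 4
  'pvn' has length 3
  'vqsgob' has length 6
  'jdpak' has length 5
Lengths in increasing order: 2 < 3 < 4 < 5 < 6 < 7 < 8
Listing the words in that order gives the answer.
Final answer: ['gw', 'pvn', 'hgtn', 'jdpak', 'vqsgob', 'kwseqsz', 'mvebcdkx']


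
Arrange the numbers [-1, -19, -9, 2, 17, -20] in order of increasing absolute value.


Compute absolute values:
  |-1| = 1
  |-19| = 19
  |-9| = 9
  |2| = 2
  |17| = 17
  |-20| = 20
Absolute values in increasing order: 1 < 2 < 9 < 17 < 19 < 20
Listing the original numbers in that order gives the answer.
Final answer: [-1, 2, -9, 17, -19, -20]


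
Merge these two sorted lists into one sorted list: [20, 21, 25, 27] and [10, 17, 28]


List A: [20, 21, 25, 27]
List B: [10, 17, 28]
Repeatedly compare the front elements and take the smaller:
  20 vs 10 -> take 10
  20 vs 17 -> take 17
  20 vs 28 -> take 20
  21 vs 28 -> take 21
  25 vs 28 -> take 25
  27 vs 28 -> take 27
  A is exhausted; append the rest of B: [28]
Final answer: [10, 17, 20, 21, 25, 27, 28]


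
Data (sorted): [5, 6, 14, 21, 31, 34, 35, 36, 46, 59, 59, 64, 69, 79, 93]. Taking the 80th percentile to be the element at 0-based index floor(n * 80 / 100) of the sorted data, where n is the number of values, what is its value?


The dataset has n = 15 elements.
Index = floor(15 * 80 / 100) = floor(1200 / 100) = floor(12) = 12
Counting from index 0 in the sorted data, the element at index 12 is 69.
Final answer: 69


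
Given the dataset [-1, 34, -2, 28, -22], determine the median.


First, sort the list: [-22, -2, -1, 28, 34]
The list has 5 elements (odd count).
The middle index is 2 (0-based), and the element there is -1.
Final answer: -1


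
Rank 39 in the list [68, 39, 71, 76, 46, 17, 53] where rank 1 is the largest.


Sort descending: [76, 71, 68, 53, 46, 39, 17]
Find 39 in the sorted list.
39 is at position 6.
Final answer: 6


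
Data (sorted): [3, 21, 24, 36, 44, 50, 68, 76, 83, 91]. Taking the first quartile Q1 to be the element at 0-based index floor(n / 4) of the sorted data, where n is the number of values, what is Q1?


The list has n = 10 elements.
Q1 index = floor(10 / 4) = floor(2.5) = 2
Counting from index 0 in the sorted data, the element at index 2 is 24.
Final answer: 24


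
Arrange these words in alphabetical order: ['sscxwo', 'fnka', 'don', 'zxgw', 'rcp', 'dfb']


Compare strings character by character (the first differing letter decides):
  'dfb' < 'don' since 'f' < 'o' at position 2
  'don' < 'fnka' since 'd' < 'f' at position 1
  'fnka' < 'rcp' since 'f' < 'r' at position 1
  'rcp' < 'sscxwo' since 'r' < 's' at position 1
  'sscxwo' < 'zxgw' since 's' < 'z' at position 1
Chaining these comparisons gives the alphabetical order.
Final answer: ['dfb', 'don', 'fnka', 'rcp', 'sscxwo', 'zxgw']


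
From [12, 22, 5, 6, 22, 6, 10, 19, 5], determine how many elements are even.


Check each element:
  12 is even
  22 is even
  5 is odd
  6 is even
  22 is even
  6 is even
  10 is even
  19 is odd
  5 is odd
Evens: [12, 22, 6, 22, 6, 10]
Count of evens = 6
Final answer: 6


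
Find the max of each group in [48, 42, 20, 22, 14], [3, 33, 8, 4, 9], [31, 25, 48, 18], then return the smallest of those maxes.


Find max of each group:
  Group 1: [48, 42, 20, 22, 14] -> max = 48
  Group 2: [3, 33, 8, 4, 9] -> max = 33
  Group 3: [31, 25, 48, 18] -> max = 48
Maxes: [48, 33, 48]
Minimum of maxes = 33
Final answer: 33


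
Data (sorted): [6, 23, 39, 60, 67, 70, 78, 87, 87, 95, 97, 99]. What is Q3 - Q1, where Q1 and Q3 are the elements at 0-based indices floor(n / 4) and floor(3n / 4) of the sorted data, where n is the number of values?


The data has n = 12 elements.
Q1 index = floor(12 / 4) = floor(3) = 3; Q3 index = floor(3 * 12 / 4) = floor(9) = 9
Q1 = element at index 3 = 60
Q3 = element at index 9 = 95
IQR = 95 - 60 = 35
Final answer: 35


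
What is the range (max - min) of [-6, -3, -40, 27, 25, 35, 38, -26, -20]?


Maximum value: 38
Minimum value: -40
Range = 38 - (-40) = 78
Final answer: 78


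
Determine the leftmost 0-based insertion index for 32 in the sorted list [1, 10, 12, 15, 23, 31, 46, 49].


List is sorted: [1, 10, 12, 15, 23, 31, 46, 49]
We need the leftmost position where 32 can be inserted, i.e. the first index whose element is >= 32 (or the end of the list if none is).
Binary search with low=0, high=8 (0-based indices):
  low=0, high=8, mid=4: a[4]=23 < 32, so low = 5
  low=5, high=8, mid=6: a[6]=46 >= 32, so high = 6
  low=5, high=6, mid=5: a[5]=31 < 32, so low = 6
Now low = high = 6, so the insertion index is 6.
Final answer: 6


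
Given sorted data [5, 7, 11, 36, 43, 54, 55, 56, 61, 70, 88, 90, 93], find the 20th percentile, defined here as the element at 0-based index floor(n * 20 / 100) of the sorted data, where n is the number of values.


The dataset has n = 13 elements.
Index = floor(13 * 20 / 100) = floor(260 / 100) = floor(2.6) = 2
Counting from index 0 in the sorted data, the element at index 2 is 11.
Final answer: 11


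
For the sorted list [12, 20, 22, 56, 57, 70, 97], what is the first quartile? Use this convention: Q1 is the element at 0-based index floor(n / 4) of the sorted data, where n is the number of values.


The list has n = 7 elements.
Q1 index = floor(7 / 4) = floor(1.75) = 1
Counting from index 0 in the sorted data, the element at index 1 is 20.
Final answer: 20


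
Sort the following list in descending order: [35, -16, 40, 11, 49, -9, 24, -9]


Original list: [35, -16, 40, 11, 49, -9, 24, -9]
Repeatedly take the largest remaining element:
  Remaining [35, -16, 40, 11, 49, -9, 24, -9] -> largest is 49
  Remaining [35, -16, 40, 11, -9, 24, -9] -> largest is 40
  Remaining [35, -16, 11, -9, 24, -9] -> largest is 35
  Remaining [-16, 11, -9, 24, -9] -> largest is 24
  Remaining [-16, 11, -9, -9] -> largest is 11
  Remaining [-16, -9, -9] -> largest is -9
  Remaining [-16, -9] -> largest is -9
  Remaining [-16] -> largest is -16
Collecting the picks in order gives the descending list.
Final answer: [49, 40, 35, 24, 11, -9, -9, -16]


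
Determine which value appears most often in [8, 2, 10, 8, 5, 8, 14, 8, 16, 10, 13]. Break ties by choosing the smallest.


Count the frequency of each value:
  2 appears 1 time(s)
  5 appears 1 time(s)
  8 appears 4 time(s)
  10 appears 2 time(s)
  13 appears 1 time(s)
  14 appears 1 time(s)
  16 appears 1 time(s)
Maximum frequency is 4.
Only 8 reaches that frequency, so it is the mode.
Final answer: 8


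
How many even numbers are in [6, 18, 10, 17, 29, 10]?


Check each element:
  6 is even
  18 is even
  10 is even
  17 is odd
  29 is odd
  10 is even
Evens: [6, 18, 10, 10]
Count of evens = 4
Final answer: 4


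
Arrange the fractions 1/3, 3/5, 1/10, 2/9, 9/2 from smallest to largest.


Convert to decimal for comparison:
  1/3 = 0.3333
  3/5 = 0.6
  1/10 = 0.1
  2/9 = 0.2222
  9/2 = 4.5
Decimals in increasing order: 0.1 < 0.2222 < 0.3333 < 0.6 < 4.5
Writing each back as its fraction gives the sorted order.
Final answer: 1/10, 2/9, 1/3, 3/5, 9/2


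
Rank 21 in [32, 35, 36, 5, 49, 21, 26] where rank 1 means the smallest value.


Sort ascending: [5, 21, 26, 32, 35, 36, 49]
Find 21 in the sorted list.
21 is at position 2 (1-indexed).
Final answer: 2


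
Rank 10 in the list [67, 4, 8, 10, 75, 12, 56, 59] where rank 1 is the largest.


Sort descending: [75, 67, 59, 56, 12, 10, 8, 4]
Find 10 in the sorted list.
10 is at position 6.
Final answer: 6


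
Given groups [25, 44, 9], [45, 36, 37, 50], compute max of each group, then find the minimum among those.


Find max of each group:
  Group 1: [25, 44, 9] -> max = 44
  Group 2: [45, 36, 37, 50] -> max = 50
Maxes: [44, 50]
Minimum of maxes = 44
Final answer: 44


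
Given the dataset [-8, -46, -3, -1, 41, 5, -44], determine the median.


First, sort the list: [-46, -44, -8, -3, -1, 5, 41]
The list has 7 elements (odd count).
The middle index is 3 (0-based), and the element there is -3.
Final answer: -3


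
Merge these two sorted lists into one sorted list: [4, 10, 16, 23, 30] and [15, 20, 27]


List A: [4, 10, 16, 23, 30]
List B: [15, 20, 27]
Repeatedly compare the front elements and take the smaller:
  4 vs 15 -> take 4
  10 vs 15 -> take 10
  16 vs 15 -> take 15
  16 vs 20 -> take 16
  23 vs 20 -> take 20
  23 vs 27 -> take 23
  30 vs 27 -> take 27
  B is exhausted; append the rest of A: [30]
Final answer: [4, 10, 15, 16, 20, 23, 27, 30]


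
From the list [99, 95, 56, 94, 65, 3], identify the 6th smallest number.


Sort ascending: [3, 56, 65, 94, 95, 99]
The 6th element (1-indexed) is at index 5.
Value = 99
Final answer: 99


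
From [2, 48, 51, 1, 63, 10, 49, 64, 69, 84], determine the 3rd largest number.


Sort descending: [84, 69, 64, 63, 51, 49, 48, 10, 2, 1]
The 3rd element (1-indexed) is at index 2.
Value = 64
Final answer: 64


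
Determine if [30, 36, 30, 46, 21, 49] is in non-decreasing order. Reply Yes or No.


Check consecutive pairs:
  30 <= 36? True
  36 <= 30? False
  30 <= 46? True
  46 <= 21? False
  21 <= 49? True
2 consecutive pair(s) are out of order, so the list is not sorted.
Final answer: No


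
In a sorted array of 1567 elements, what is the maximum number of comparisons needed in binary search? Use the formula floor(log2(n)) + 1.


Binary search halves the search space each step.
Maximum comparisons = floor(log2(1567)) + 1
log2(1567) = 10.6138
floor(log2(1567)) = 10, so 10 + 1 = 11
Final answer: 11


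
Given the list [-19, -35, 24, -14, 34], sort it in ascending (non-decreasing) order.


Original list: [-19, -35, 24, -14, 34]
Repeatedly take the smallest remaining element:
  Remaining [-19, -35, 24, -14, 34] -> smallest is -35
  Remaining [-19, 24, -14, 34] -> smallest is -19
  Remaining [24, -14, 34] -> smallest is -14
  Remaining [24, 34] -> smallest is 24
  Remaining [34] -> smallest is 34
Collecting the picks in order gives the sorted list.
Final answer: [-35, -19, -14, 24, 34]


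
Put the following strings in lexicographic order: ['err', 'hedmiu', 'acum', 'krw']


Compare strings character by character (the first differing letter decides):
  'acum' < 'err' since 'a' < 'e' at position 1
  'err' < 'hedmiu' since 'e' < 'h' at position 1
  'hedmiu' < 'krw' since 'h' < 'k' at position 1
Chaining these comparisons gives the alphabetical order.
Final answer: ['acum', 'err', 'hedmiu', 'krw']


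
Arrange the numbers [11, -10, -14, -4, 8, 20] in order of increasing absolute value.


Compute absolute values:
  |11| = 11
  |-10| = 10
  |-14| = 14
  |-4| = 4
  |8| = 8
  |20| = 20
Absolute values in increasing order: 4 < 8 < 10 < 11 < 14 < 20
Listing the original numbers in that order gives the answer.
Final answer: [-4, 8, -10, 11, -14, 20]


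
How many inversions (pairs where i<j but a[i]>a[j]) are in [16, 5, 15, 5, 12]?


For each element, count the later elements that are smaller than it:
  16 (index 0): smaller elements after it = [5, 15, 5, 12] -> 4
  5 (index 1): smaller elements after it = [] -> 0
  15 (index 2): smaller elements after it = [5, 12] -> 2
  5 (index 3): smaller elements after it = [] -> 0
Total inversions = 4 + 0 + 2 + 0 = 6
Final answer: 6


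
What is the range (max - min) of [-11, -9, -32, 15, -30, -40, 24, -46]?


Maximum value: 24
Minimum value: -46
Range = 24 - (-46) = 70
Final answer: 70


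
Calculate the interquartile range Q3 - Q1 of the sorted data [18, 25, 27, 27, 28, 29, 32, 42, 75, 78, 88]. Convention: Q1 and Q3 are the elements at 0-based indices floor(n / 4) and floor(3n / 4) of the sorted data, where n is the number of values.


The data has n = 11 elements.
Q1 index = floor(11 / 4) = floor(2.75) = 2; Q3 index = floor(3 * 11 / 4) = floor(8.25) = 8
Q1 = element at index 2 = 27
Q3 = element at index 8 = 75
IQR = 75 - 27 = 48
Final answer: 48


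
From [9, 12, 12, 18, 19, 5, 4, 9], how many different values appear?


List all unique values:
Distinct values: [4, 5, 9, 12, 18, 19]
Count = 6
Final answer: 6


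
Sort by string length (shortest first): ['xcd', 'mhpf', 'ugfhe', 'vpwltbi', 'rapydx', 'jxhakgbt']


Compute lengths:
  'xcd' has length 3
  'mhpf' has length 4
  'ugfhe' has length 5
  'vpwltbi' has length 7
  'rapydx' has length 6
  'jxhakgbt' has length 8
Lengths in increasing order: 3 < 4 < 5 < 6 < 7 < 8
Listing the words in that order gives the answer.
Final answer: ['xcd', 'mhpf', 'ugfhe', 'rapydx', 'vpwltbi', 'jxhakgbt']


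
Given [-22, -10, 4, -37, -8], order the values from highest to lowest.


Original list: [-22, -10, 4, -37, -8]
Repeatedly take the largest remaining element:
  Remaining [-22, -10, 4, -37, -8] -> largest is 4
  Remaining [-22, -10, -37, -8] -> largest is -8
  Remaining [-22, -10, -37] -> largest is -10
  Remaining [-22, -37] -> largest is -22
  Remaining [-37] -> largest is -37
Collecting the picks in order gives the descending list.
Final answer: [4, -8, -10, -22, -37]


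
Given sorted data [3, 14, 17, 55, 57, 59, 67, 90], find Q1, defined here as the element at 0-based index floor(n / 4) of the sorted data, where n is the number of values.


The list has n = 8 elements.
Q1 index = floor(8 / 4) = floor(2) = 2
Counting from index 0 in the sorted data, the element at index 2 is 17.
Final answer: 17


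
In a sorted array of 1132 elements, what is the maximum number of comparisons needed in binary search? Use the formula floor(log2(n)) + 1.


Binary search halves the search space each step.
Maximum comparisons = floor(log2(1132)) + 1
log2(1132) = 10.1447
floor(log2(1132)) = 10, so 10 + 1 = 11
Final answer: 11


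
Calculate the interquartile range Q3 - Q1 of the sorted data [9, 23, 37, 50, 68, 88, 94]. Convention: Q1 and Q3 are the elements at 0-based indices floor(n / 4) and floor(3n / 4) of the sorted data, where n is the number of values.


The data has n = 7 elements.
Q1 index = floor(7 / 4) = floor(1.75) = 1; Q3 index = floor(3 * 7 / 4) = floor(5.25) = 5
Q1 = element at index 1 = 23
Q3 = element at index 5 = 88
IQR = 88 - 23 = 65
Final answer: 65


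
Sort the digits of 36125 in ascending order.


The number 36125 has digits: 3, 6, 1, 2, 5
Sorted: 1, 2, 3, 5, 6
Joining the sorted digits gives the result.
Final answer: 12356


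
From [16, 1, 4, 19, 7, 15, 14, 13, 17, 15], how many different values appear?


List all unique values:
Distinct values: [1, 4, 7, 13, 14, 15, 16, 17, 19]
Count = 9
Final answer: 9


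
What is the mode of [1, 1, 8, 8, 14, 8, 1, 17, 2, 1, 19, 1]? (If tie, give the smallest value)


Count the frequency of each value:
  1 appears 5 time(s)
  2 appears 1 time(s)
  8 appears 3 time(s)
  14 appears 1 time(s)
  17 appears 1 time(s)
  19 appears 1 time(s)
Maximum frequency is 5.
Only 1 reaches that frequency, so it is the mode.
Final answer: 1


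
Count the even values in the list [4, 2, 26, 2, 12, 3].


Check each element:
  4 is even
  2 is even
  26 is even
  2 is even
  12 is even
  3 is odd
Evens: [4, 2, 26, 2, 12]
Count of evens = 5
Final answer: 5


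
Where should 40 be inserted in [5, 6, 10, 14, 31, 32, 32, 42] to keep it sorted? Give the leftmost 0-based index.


List is sorted: [5, 6, 10, 14, 31, 32, 32, 42]
We need the leftmost position where 40 can be inserted, i.e. the first index whose element is >= 40 (or the end of the list if none is).
Binary search with low=0, high=8 (0-based indices):
  low=0, high=8, mid=4: a[4]=31 < 40, so low = 5
  low=5, high=8, mid=6: a[6]=32 < 40, so low = 7
  low=7, high=8, mid=7: a[7]=42 >= 40, so high = 7
Now low = high = 7, so the insertion index is 7.
Final answer: 7
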